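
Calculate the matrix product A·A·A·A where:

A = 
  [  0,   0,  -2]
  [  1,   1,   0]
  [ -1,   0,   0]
A² = A·A:
A²[1,1] = (0)(0) + (0)(1) + (-2)(-1) = 2
A²[1,2] = (0)(0) + (0)(1) + (-2)(0) = 0
A²[1,3] = (0)(-2) + (0)(0) + (-2)(0) = 0
A²[2,1] = (1)(0) + (1)(1) + (0)(-1) = 1
A²[2,2] = (1)(0) + (1)(1) + (0)(0) = 1
A²[2,3] = (1)(-2) + (1)(0) + (0)(0) = -2
A²[3,1] = (-1)(0) + (0)(1) + (0)(-1) = 0
A²[3,2] = (-1)(0) + (0)(1) + (0)(0) = 0
A²[3,3] = (-1)(-2) + (0)(0) + (0)(0) = 2
A² = 
  [  2,   0,   0]
  [  1,   1,  -2]
  [  0,   0,   2]

A^3 = A^2·A:
A^3[1,1] = (2)(0) + (0)(1) + (0)(-1) = 0
A^3[1,2] = (2)(0) + (0)(1) + (0)(0) = 0
A^3[1,3] = (2)(-2) + (0)(0) + (0)(0) = -4
A^3[2,1] = (1)(0) + (1)(1) + (-2)(-1) = 3
A^3[2,2] = (1)(0) + (1)(1) + (-2)(0) = 1
A^3[2,3] = (1)(-2) + (1)(0) + (-2)(0) = -2
A^3[3,1] = (0)(0) + (0)(1) + (2)(-1) = -2
A^3[3,2] = (0)(0) + (0)(1) + (2)(0) = 0
A^3[3,3] = (0)(-2) + (0)(0) + (2)(0) = 0
A^3 = 
  [  0,   0,  -4]
  [  3,   1,  -2]
  [ -2,   0,   0]

A^4 = A^3·A:
A^4[1,1] = (0)(0) + (0)(1) + (-4)(-1) = 4
A^4[1,2] = (0)(0) + (0)(1) + (-4)(0) = 0
A^4[1,3] = (0)(-2) + (0)(0) + (-4)(0) = 0
A^4[2,1] = (3)(0) + (1)(1) + (-2)(-1) = 3
A^4[2,2] = (3)(0) + (1)(1) + (-2)(0) = 1
A^4[2,3] = (3)(-2) + (1)(0) + (-2)(0) = -6
A^4[3,1] = (-2)(0) + (0)(1) + (0)(-1) = 0
A^4[3,2] = (-2)(0) + (0)(1) + (0)(0) = 0
A^4[3,3] = (-2)(-2) + (0)(0) + (0)(0) = 4
A^4 = 
  [  4,   0,   0]
  [  3,   1,  -6]
  [  0,   0,   4]

Therefore
A^4 = 
  [  4,   0,   0]
  [  3,   1,  -6]
  [  0,   0,   4]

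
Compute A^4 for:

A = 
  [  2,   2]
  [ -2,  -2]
A^4 = 
  [  0,   0]
  [  0,   0]

A² = A·A:
A²[1,1] = (2)(2) + (2)(-2) = 0
A²[1,2] = (2)(2) + (2)(-2) = 0
A²[2,1] = (-2)(2) + (-2)(-2) = 0
A²[2,2] = (-2)(2) + (-2)(-2) = 0
A² = 
  [  0,   0]
  [  0,   0]

A^3 = A^2·A:
A^3[1,1] = (0)(2) + (0)(-2) = 0
A^3[1,2] = (0)(2) + (0)(-2) = 0
A^3[2,1] = (0)(2) + (0)(-2) = 0
A^3[2,2] = (0)(2) + (0)(-2) = 0
A^3 = 
  [  0,   0]
  [  0,   0]

A^4 = A^3·A:
A^4[1,1] = (0)(2) + (0)(-2) = 0
A^4[1,2] = (0)(2) + (0)(-2) = 0
A^4[2,1] = (0)(2) + (0)(-2) = 0
A^4[2,2] = (0)(2) + (0)(-2) = 0
A^4 = 
  [  0,   0]
  [  0,   0]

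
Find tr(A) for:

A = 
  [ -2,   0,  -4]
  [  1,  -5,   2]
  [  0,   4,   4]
-3

tr(A) = -2 + -5 + 4 = -3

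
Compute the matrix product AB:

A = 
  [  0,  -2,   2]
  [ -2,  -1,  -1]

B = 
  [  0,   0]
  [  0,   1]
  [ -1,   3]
AB = 
  [ -2,   4]
  [  1,  -4]

A is 2×3 and B is 3×2, so AB is 2×2. Each entry is (row of A)·(column of B):
AB[1,1] = (0)(0) + (-2)(0) + (2)(-1) = -2
AB[1,2] = (0)(0) + (-2)(1) + (2)(3) = 4
AB[2,1] = (-2)(0) + (-1)(0) + (-1)(-1) = 1
AB[2,2] = (-2)(0) + (-1)(1) + (-1)(3) = -4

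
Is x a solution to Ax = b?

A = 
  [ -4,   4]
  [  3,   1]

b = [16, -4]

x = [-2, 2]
Yes

Ax = [16, -4] = b ✓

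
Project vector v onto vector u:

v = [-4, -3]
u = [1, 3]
v·u = (-4)(1) + (-3)(3) = -13
u·u = (1)² + (3)² = 10
proj_u(v) = (v·u / u·u) × u = (-13/10) × u

proj_u(v) = [-13/10, -39/10]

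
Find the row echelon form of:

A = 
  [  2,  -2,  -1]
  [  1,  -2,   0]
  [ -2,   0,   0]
Row operations:
R2 → R2 - (1/2)·R1
R3 → R3 + (1)·R1
R3 → R3 - (2)·R2

Resulting echelon form:
REF = 
  [  2,  -2,  -1]
  [  0,  -1, 1/2]
  [  0,   0,  -2]

Rank = 3 (number of non-zero pivot rows).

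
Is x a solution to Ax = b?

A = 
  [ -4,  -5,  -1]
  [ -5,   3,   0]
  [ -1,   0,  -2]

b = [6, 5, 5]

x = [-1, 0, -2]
Yes

Ax = [6, 5, 5] = b ✓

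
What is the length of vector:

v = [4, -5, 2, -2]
7

||v||₂ = √((4)² + (-5)² + (2)² + (-2)²) = √49 = 7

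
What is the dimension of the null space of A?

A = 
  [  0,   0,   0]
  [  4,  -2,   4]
nullity(A) = 2

Row reduce:
Swap R1 ↔ R2
REF = 
  [  4,  -2,   4]
  [  0,   0,   0]
Pivot columns: 1 → 1 pivot.
rank(A) = 1, so nullity(A) = 3 - 1 = 2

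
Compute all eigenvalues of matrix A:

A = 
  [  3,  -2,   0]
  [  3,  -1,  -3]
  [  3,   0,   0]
Characteristic polynomial: det(λI - A) = λ³ - 2λ² + 3λ - 18
Testing integer divisors of the constant term: p(3) = 0, so (λ - 3) is a factor:
p(λ) = (λ - 3)(λ² + λ + 6)
λ² + λ + 6 = 0  ⇒  λ = (-1 ± √((1)² - 4·(6)))/2 = (-1 ± √(-23))/2
  = (-1 + i√23)/2,  (-1 - i√23)/2

λ = 3, (-1 + i√23)/2, (-1 - i√23)/2  (≈ 3, -0.5 + 2.398i, -0.5 - 2.398i)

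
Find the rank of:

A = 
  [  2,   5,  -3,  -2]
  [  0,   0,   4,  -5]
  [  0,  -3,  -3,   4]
rank(A) = 3

Row reduce:
Swap R2 ↔ R3
REF = 
  [  2,   5,  -3,  -2]
  [  0,  -3,  -3,   4]
  [  0,   0,   4,  -5]
Pivot columns: 1, 2, 3 → 3 pivots.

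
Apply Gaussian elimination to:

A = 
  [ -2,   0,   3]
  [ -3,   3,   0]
Row operations:
R2 → R2 - (3/2)·R1

Resulting echelon form:
REF = 
  [  -2,    0,    3]
  [   0,    3, -9/2]

Rank = 2 (number of non-zero pivot rows).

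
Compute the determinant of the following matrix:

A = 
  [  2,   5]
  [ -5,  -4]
For a 2×2 matrix, det = ad - bc = (2)(-4) - (5)(-5) = 17

det(A) = 17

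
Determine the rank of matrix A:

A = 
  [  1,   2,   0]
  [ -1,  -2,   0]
Row reduce:
R2 → R2 + (1)·R1
REF = 
  [  1,   2,   0]
  [  0,   0,   0]
Pivot columns: 1 → 1 pivot.

rank(A) = 1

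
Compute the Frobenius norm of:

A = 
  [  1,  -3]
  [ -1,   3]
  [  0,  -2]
||A||_F = 4.899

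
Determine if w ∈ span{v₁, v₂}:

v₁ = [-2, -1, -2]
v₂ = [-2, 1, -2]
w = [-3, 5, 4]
No

Form the augmented matrix and row-reduce:
[v₁|v₂|w] = 
  [ -2,  -2,  -3]
  [ -1,   1,   5]
  [ -2,  -2,   4]
R2 → R2 - (1/2)·R1
R3 → R3 - (1)·R1
REF = 
  [  -2,   -2,   -3]
  [   0,    2, 13/2]
  [   0,    0,    7]

Row 3 reads [0 0 | 7], i.e. 0 = 7, so the system is inconsistent and w ∉ span{v₁, v₂}.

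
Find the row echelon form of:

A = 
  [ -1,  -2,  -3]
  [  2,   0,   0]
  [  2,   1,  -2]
Row operations:
R2 → R2 + (2)·R1
R3 → R3 + (2)·R1
R3 → R3 - (3/4)·R2

Resulting echelon form:
REF = 
  [  -1,   -2,   -3]
  [   0,   -4,   -6]
  [   0,    0, -7/2]

Rank = 3 (number of non-zero pivot rows).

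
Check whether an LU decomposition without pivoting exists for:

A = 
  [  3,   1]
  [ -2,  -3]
Yes.
A[1,1] = 3 ≠ 0, so Gaussian elimination proceeds without a row swap: multiplier ℓ₂₁ = (-2)/(3) = -2/3, and U[2,2] = -3 - (-2/3)(1) = -7/3.
L = 
  [   1,    0]
  [-2/3,    1]
U = 
  [   3,    1]
  [   0, -7/3]
Check row 2 of LU: [(-2/3)(3), (-2/3)(1) + (-7/3)] = [-2, -3] = row 2 of A ✓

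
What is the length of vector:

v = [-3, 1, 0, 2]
3.742

||v||₂ = √((-3)² + (1)² + (0)² + (2)²) = √14 = 3.742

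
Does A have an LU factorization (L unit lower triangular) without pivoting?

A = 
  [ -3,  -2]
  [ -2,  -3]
Yes.
A[1,1] = -3 ≠ 0, so Gaussian elimination proceeds without a row swap: multiplier ℓ₂₁ = (-2)/(-3) = 2/3, and U[2,2] = -3 - (2/3)(-2) = -5/3.
L = 
  [  1,   0]
  [2/3,   1]
U = 
  [  -3,   -2]
  [   0, -5/3]
Check row 2 of LU: [(2/3)(-3), (2/3)(-2) + (-5/3)] = [-2, -3] = row 2 of A ✓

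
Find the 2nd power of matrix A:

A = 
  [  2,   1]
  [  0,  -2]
A² = A·A:
A²[1,1] = (2)(2) + (1)(0) = 4
A²[1,2] = (2)(1) + (1)(-2) = 0
A²[2,1] = (0)(2) + (-2)(0) = 0
A²[2,2] = (0)(1) + (-2)(-2) = 4
A² = 
  [  4,   0]
  [  0,   4]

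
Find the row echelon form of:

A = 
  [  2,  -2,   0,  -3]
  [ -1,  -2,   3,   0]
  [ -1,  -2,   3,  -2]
Row operations:
R2 → R2 + (1/2)·R1
R3 → R3 + (1/2)·R1
R3 → R3 - (1)·R2

Resulting echelon form:
REF = 
  [   2,   -2,    0,   -3]
  [   0,   -3,    3, -3/2]
  [   0,    0,    0,   -2]

Rank = 3 (number of non-zero pivot rows).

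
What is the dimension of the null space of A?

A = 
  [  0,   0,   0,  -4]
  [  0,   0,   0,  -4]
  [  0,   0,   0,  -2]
nullity(A) = 3

Row reduce:
R2 → R2 - (1)·R1
R3 → R3 - (1/2)·R1
REF = 
  [  0,   0,   0,  -4]
  [  0,   0,   0,   0]
  [  0,   0,   0,   0]
Pivot columns: 4 → 1 pivot.
rank(A) = 1, so nullity(A) = 4 - 1 = 3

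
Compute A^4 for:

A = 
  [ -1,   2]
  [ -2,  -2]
A^4 = 
  [-27,  18]
  [-18, -36]

A² = A·A:
A²[1,1] = (-1)(-1) + (2)(-2) = -3
A²[1,2] = (-1)(2) + (2)(-2) = -6
A²[2,1] = (-2)(-1) + (-2)(-2) = 6
A²[2,2] = (-2)(2) + (-2)(-2) = 0
A² = 
  [ -3,  -6]
  [  6,   0]

A^3 = A^2·A:
A^3[1,1] = (-3)(-1) + (-6)(-2) = 15
A^3[1,2] = (-3)(2) + (-6)(-2) = 6
A^3[2,1] = (6)(-1) + (0)(-2) = -6
A^3[2,2] = (6)(2) + (0)(-2) = 12
A^3 = 
  [ 15,   6]
  [ -6,  12]

A^4 = A^3·A:
A^4[1,1] = (15)(-1) + (6)(-2) = -27
A^4[1,2] = (15)(2) + (6)(-2) = 18
A^4[2,1] = (-6)(-1) + (12)(-2) = -18
A^4[2,2] = (-6)(2) + (12)(-2) = -36
A^4 = 
  [-27,  18]
  [-18, -36]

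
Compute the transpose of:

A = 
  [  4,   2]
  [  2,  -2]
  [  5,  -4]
Aᵀ = 
  [  4,   2,   5]
  [  2,  -2,  -4]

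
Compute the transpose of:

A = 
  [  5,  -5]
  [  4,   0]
Aᵀ = 
  [  5,   4]
  [ -5,   0]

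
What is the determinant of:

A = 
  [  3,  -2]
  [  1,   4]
For a 2×2 matrix, det = ad - bc = (3)(4) - (-2)(1) = 14

det(A) = 14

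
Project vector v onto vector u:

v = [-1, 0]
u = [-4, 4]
proj_u(v) = [-1/2, 1/2]

v·u = (-1)(-4) + (0)(4) = 4
u·u = (-4)² + (4)² = 32
proj_u(v) = (v·u / u·u) × u = (4/32) × u = (1/8) × u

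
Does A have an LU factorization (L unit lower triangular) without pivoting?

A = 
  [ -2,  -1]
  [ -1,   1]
Yes.
A[1,1] = -2 ≠ 0, so Gaussian elimination proceeds without a row swap: multiplier ℓ₂₁ = (-1)/(-2) = 1/2, and U[2,2] = 1 - (1/2)(-1) = 3/2.
L = 
  [  1,   0]
  [1/2,   1]
U = 
  [ -2,  -1]
  [  0, 3/2]
Check row 2 of LU: [(1/2)(-2), (1/2)(-1) + (3/2)] = [-1, 1] = row 2 of A ✓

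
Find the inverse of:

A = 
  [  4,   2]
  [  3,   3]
det(A) = (4)(3) - (2)(3) = 6
For a 2×2 matrix, A⁻¹ = (1/det(A)) · [[d, -b], [-c, a]]
    = (1/6) · [[3, -2], [-3, 4]]

A⁻¹ = 
  [ 1/2, -1/3]
  [-1/2,  2/3]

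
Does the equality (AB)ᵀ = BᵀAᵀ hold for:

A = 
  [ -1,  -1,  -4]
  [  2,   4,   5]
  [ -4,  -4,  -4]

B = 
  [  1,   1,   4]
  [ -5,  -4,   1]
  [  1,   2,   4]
Yes

(AB)ᵀ = 
  [  0, -13,  12]
  [ -5,  -4,   4]
  [-21,  32, -36]

BᵀAᵀ = 
  [  0, -13,  12]
  [ -5,  -4,   4]
  [-21,  32, -36]

Both sides are equal — this is the standard identity (AB)ᵀ = BᵀAᵀ, which holds for all A, B.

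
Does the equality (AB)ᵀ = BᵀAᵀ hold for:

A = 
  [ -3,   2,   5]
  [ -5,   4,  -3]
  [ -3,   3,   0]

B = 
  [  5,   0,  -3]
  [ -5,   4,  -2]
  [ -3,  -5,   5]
Yes

(AB)ᵀ = 
  [-40, -36, -30]
  [-17,  31,  12]
  [ 30,  -8,   3]

BᵀAᵀ = 
  [-40, -36, -30]
  [-17,  31,  12]
  [ 30,  -8,   3]

Both sides are equal — this is the standard identity (AB)ᵀ = BᵀAᵀ, which holds for all A, B.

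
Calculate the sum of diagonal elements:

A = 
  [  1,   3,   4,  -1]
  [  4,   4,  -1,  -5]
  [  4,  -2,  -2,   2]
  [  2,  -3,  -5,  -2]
1

tr(A) = 1 + 4 + -2 + -2 = 1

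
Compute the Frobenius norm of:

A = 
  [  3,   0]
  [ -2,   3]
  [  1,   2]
||A||_F = 5.196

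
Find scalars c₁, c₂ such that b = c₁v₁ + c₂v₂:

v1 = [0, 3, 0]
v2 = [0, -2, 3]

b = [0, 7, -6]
c1 = 1, c2 = -2

b = 1·v1 + -2·v2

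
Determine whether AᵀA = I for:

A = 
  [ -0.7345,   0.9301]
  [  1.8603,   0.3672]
No

AᵀA = 
  [  4.0002,  -0.0001]
  [ -0.0001,   0.9999]
≠ I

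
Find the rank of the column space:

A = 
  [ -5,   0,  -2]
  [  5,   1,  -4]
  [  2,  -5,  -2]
dim(Col(A)) = 3

Row reduce:
R2 → R2 + (1)·R1
R3 → R3 + (2/5)·R1
R3 → R3 + (5)·R2
REF = 
  [    -5,      0,     -2]
  [     0,      1,     -6]
  [     0,      0, -164/5]
Pivot columns: 1, 2, 3 → 3 pivots.
dim(Col(A)) = number of pivot columns = 3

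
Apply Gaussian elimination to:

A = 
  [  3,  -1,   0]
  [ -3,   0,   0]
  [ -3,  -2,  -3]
Row operations:
R2 → R2 + (1)·R1
R3 → R3 + (1)·R1
R3 → R3 - (3)·R2

Resulting echelon form:
REF = 
  [  3,  -1,   0]
  [  0,  -1,   0]
  [  0,   0,  -3]

Rank = 3 (number of non-zero pivot rows).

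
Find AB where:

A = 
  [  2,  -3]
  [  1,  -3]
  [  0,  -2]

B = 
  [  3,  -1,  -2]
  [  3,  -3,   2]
AB = 
  [ -3,   7, -10]
  [ -6,   8,  -8]
  [ -6,   6,  -4]

A is 3×2 and B is 2×3, so AB is 3×3. Each entry is (row of A)·(column of B):
AB[1,1] = (2)(3) + (-3)(3) = -3
AB[1,2] = (2)(-1) + (-3)(-3) = 7
AB[1,3] = (2)(-2) + (-3)(2) = -10
AB[2,1] = (1)(3) + (-3)(3) = -6
AB[2,2] = (1)(-1) + (-3)(-3) = 8
AB[2,3] = (1)(-2) + (-3)(2) = -8
AB[3,1] = (0)(3) + (-2)(3) = -6
AB[3,2] = (0)(-1) + (-2)(-3) = 6
AB[3,3] = (0)(-2) + (-2)(2) = -4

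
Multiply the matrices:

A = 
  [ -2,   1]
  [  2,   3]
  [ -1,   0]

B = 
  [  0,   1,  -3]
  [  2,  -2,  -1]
A is 3×2 and B is 2×3, so AB is 3×3. Each entry is (row of A)·(column of B):
AB[1,1] = (-2)(0) + (1)(2) = 2
AB[1,2] = (-2)(1) + (1)(-2) = -4
AB[1,3] = (-2)(-3) + (1)(-1) = 5
AB[2,1] = (2)(0) + (3)(2) = 6
AB[2,2] = (2)(1) + (3)(-2) = -4
AB[2,3] = (2)(-3) + (3)(-1) = -9
AB[3,1] = (-1)(0) + (0)(2) = 0
AB[3,2] = (-1)(1) + (0)(-2) = -1
AB[3,3] = (-1)(-3) + (0)(-1) = 3

AB = 
  [  2,  -4,   5]
  [  6,  -4,  -9]
  [  0,  -1,   3]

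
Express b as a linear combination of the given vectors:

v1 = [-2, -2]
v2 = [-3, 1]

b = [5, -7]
c1 = 2, c2 = -3

b = 2·v1 + -3·v2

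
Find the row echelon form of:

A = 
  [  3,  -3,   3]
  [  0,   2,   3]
Row operations:
No row operations needed (already in echelon form).

Resulting echelon form:
REF = 
  [  3,  -3,   3]
  [  0,   2,   3]

Rank = 2 (number of non-zero pivot rows).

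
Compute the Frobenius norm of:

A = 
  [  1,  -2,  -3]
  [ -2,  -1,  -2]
||A||_F = 4.796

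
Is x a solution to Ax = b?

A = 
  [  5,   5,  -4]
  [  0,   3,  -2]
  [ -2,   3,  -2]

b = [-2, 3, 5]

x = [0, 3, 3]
No

Ax = [3, 3, 3] ≠ b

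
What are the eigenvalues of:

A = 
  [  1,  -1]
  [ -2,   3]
λ = 2 + √3, 2 - √3  (≈ 3.732, 0.2679)

tr(A) = 4, det(A) = 1
Characteristic polynomial: λ² - tr(A)λ + det(A) = λ² - 4λ + 1
λ² - 4λ + 1 = 0  ⇒  λ = (4 ± √((-4)² - 4·(1)))/2 = (4 ± √(12))/2
  = 2 + √3,  2 - √3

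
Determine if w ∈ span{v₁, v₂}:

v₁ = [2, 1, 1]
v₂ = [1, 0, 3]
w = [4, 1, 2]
No

Form the augmented matrix and row-reduce:
[v₁|v₂|w] = 
  [  2,   1,   4]
  [  1,   0,   1]
  [  1,   3,   2]
R2 → R2 - (1/2)·R1
R3 → R3 - (1/2)·R1
R3 → R3 + (5)·R2
REF = 
  [   2,    1,    4]
  [   0, -1/2,   -1]
  [   0,    0,   -5]

Row 3 reads [0 0 | -5], i.e. 0 = -5, so the system is inconsistent and w ∉ span{v₁, v₂}.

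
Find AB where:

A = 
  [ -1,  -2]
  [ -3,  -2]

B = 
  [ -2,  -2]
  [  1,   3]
A is 2×2 and B is 2×2, so AB is 2×2. Each entry is (row of A)·(column of B):
AB[1,1] = (-1)(-2) + (-2)(1) = 0
AB[1,2] = (-1)(-2) + (-2)(3) = -4
AB[2,1] = (-3)(-2) + (-2)(1) = 4
AB[2,2] = (-3)(-2) + (-2)(3) = 0

AB = 
  [  0,  -4]
  [  4,   0]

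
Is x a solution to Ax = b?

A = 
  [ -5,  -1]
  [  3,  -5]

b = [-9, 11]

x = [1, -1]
No

Ax = [-4, 8] ≠ b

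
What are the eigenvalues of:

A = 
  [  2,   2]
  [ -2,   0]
λ = 1 + i√3, 1 - i√3  (≈ 1 + 1.732i, 1 - 1.732i)

tr(A) = 2, det(A) = 4
Characteristic polynomial: λ² - tr(A)λ + det(A) = λ² - 2λ + 4
λ² - 2λ + 4 = 0  ⇒  λ = (2 ± √((-2)² - 4·(4)))/2 = (2 ± √(-12))/2
  = 1 + i√3,  1 - i√3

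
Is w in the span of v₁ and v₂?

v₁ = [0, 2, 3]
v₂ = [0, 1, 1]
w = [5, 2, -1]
No

Form the augmented matrix and row-reduce:
[v₁|v₂|w] = 
  [  0,   0,   5]
  [  2,   1,   2]
  [  3,   1,  -1]
Swap R1 ↔ R2
R3 → R3 - (3/2)·R1
Swap R2 ↔ R3
REF = 
  [   2,    1,    2]
  [   0, -1/2,   -4]
  [   0,    0,    5]

Row 3 reads [0 0 | 5], i.e. 0 = 5, so the system is inconsistent and w ∉ span{v₁, v₂}.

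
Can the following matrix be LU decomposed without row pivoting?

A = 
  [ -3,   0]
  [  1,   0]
Yes.
A[1,1] = -3 ≠ 0, so Gaussian elimination proceeds without a row swap: multiplier ℓ₂₁ = (1)/(-3) = -1/3, and U[2,2] = 0 - (-1/3)(0) = 0.
L = 
  [   1,    0]
  [-1/3,    1]
U = 
  [ -3,   0]
  [  0,   0]
Check row 2 of LU: [(-1/3)(-3), (-1/3)(0) + 0] = [1, 0] = row 2 of A ✓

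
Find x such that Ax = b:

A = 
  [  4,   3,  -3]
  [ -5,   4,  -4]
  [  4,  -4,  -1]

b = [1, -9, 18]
x = [1, -3, -2]

Row reduce the augmented matrix [A|b]:
R2 → R2 + (5/4)·R1
R3 → R3 - (1)·R1
R3 → R3 + (28/31)·R2
REF = 
  [    4,     3,    -3,     1]
  [    0,  31/4, -31/4, -31/4]
  [    0,     0,    -5,    10]

Back-substitution:
x₃ = 10 / (-5) = -2
x₂ = (-31/4 - (-31/4)(-2)) / (31/4) = -3
x₁ = (1 - (3)(-3) - (-3)(-2)) / 4 = 1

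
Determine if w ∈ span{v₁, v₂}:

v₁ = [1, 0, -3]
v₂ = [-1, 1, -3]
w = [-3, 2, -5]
No

Form the augmented matrix and row-reduce:
[v₁|v₂|w] = 
  [  1,  -1,  -3]
  [  0,   1,   2]
  [ -3,  -3,  -5]
R3 → R3 + (3)·R1
R3 → R3 + (6)·R2
REF = 
  [  1,  -1,  -3]
  [  0,   1,   2]
  [  0,   0,  -2]

Row 3 reads [0 0 | -2], i.e. 0 = -2, so the system is inconsistent and w ∉ span{v₁, v₂}.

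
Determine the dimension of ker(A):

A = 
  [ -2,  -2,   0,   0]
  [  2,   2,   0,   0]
nullity(A) = 3

Row reduce:
R2 → R2 + (1)·R1
REF = 
  [ -2,  -2,   0,   0]
  [  0,   0,   0,   0]
Pivot columns: 1 → 1 pivot.
rank(A) = 1, so nullity(A) = 4 - 1 = 3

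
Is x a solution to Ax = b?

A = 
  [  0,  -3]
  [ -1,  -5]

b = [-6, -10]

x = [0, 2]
Yes

Ax = [-6, -10] = b ✓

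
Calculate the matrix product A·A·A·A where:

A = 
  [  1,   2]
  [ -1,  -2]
A^4 = 
  [ -1,  -2]
  [  1,   2]

A² = A·A:
A²[1,1] = (1)(1) + (2)(-1) = -1
A²[1,2] = (1)(2) + (2)(-2) = -2
A²[2,1] = (-1)(1) + (-2)(-1) = 1
A²[2,2] = (-1)(2) + (-2)(-2) = 2
A² = 
  [ -1,  -2]
  [  1,   2]

A^3 = A^2·A:
A^3[1,1] = (-1)(1) + (-2)(-1) = 1
A^3[1,2] = (-1)(2) + (-2)(-2) = 2
A^3[2,1] = (1)(1) + (2)(-1) = -1
A^3[2,2] = (1)(2) + (2)(-2) = -2
A^3 = 
  [  1,   2]
  [ -1,  -2]

A^4 = A^3·A:
A^4[1,1] = (1)(1) + (2)(-1) = -1
A^4[1,2] = (1)(2) + (2)(-2) = -2
A^4[2,1] = (-1)(1) + (-2)(-1) = 1
A^4[2,2] = (-1)(2) + (-2)(-2) = 2
A^4 = 
  [ -1,  -2]
  [  1,   2]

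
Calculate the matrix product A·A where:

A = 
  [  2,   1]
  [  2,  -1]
A² = A·A:
A²[1,1] = (2)(2) + (1)(2) = 6
A²[1,2] = (2)(1) + (1)(-1) = 1
A²[2,1] = (2)(2) + (-1)(2) = 2
A²[2,2] = (2)(1) + (-1)(-1) = 3
A² = 
  [  6,   1]
  [  2,   3]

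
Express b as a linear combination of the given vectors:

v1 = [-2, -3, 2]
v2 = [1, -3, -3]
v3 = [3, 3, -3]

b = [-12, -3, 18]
c1 = 3, c2 = -3, c3 = -1

b = 3·v1 + -3·v2 + -1·v3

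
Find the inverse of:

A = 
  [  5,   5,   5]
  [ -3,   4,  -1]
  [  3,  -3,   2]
det(A) = (5)·((4)(2) - (-1)(-3)) - (5)·((-3)(2) - (-1)(3)) + (5)·((-3)(-3) - (4)(3))
  = (5)(5) - (5)(-3) + (5)(-3)
  = 25
det(A) = 25 ≠ 0, so A is invertible.

Cofactors Cᵢⱼ = (-1)ⁱ⁺ʲ·Mᵢⱼ:
C = 
  [  5,   3,  -3]
  [-25,  -5,  30]
  [-25, -10,  35]

adj(A) = Cᵀ:
adj(A) = 
  [  5, -25, -25]
  [  3,  -5, -10]
  [ -3,  30,  35]

A⁻¹ = (1/25) · adj(A):
A⁻¹ = 
  [  1/5,    -1,    -1]
  [ 3/25,  -1/5,  -2/5]
  [-3/25,   6/5,   7/5]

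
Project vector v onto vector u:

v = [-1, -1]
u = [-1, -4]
proj_u(v) = [-5/17, -20/17]

v·u = (-1)(-1) + (-1)(-4) = 5
u·u = (-1)² + (-4)² = 17
proj_u(v) = (v·u / u·u) × u = (5/17) × u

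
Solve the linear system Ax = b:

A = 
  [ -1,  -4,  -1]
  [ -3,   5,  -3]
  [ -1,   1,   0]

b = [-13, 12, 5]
Row reduce the augmented matrix [A|b]:
R2 → R2 - (3)·R1
R3 → R3 - (1)·R1
R3 → R3 - (5/17)·R2
REF = 
  [ -1,  -4,  -1, -13]
  [  0,  17,   0,  51]
  [  0,   0,   1,   3]

Back-substitution:
x₃ = 3 / 1 = 3
x₂ = (51 - (0)(3)) / 17 = 3
x₁ = (-13 - (-4)(3) - (-1)(3)) / (-1) = -2

x = [-2, 3, 3]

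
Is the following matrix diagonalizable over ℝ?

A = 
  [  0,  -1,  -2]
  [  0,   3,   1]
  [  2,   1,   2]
No

Characteristic polynomial: det(λI - A) = λ³ - 5λ² + 9λ - 10
By the rational root theorem any rational root is an integer dividing 10; none of those is a root, so p(λ) has no rational roots and hence (being an irreducible cubic) no repeated roots.
Discriminant of the cubic: Δ = -491
Δ < 0 ⇒ one real eigenvalue and a complex-conjugate pair: λ ≈ 3.151, 0.9245 + 1.523i, 0.9245 - 1.523i
Has complex eigenvalues (not diagonalizable over ℝ).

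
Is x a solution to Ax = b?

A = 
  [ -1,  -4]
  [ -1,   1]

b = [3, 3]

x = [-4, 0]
No

Ax = [4, 4] ≠ b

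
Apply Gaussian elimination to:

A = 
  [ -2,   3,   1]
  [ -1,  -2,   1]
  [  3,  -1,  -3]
Row operations:
R2 → R2 - (1/2)·R1
R3 → R3 + (3/2)·R1
R3 → R3 + (1)·R2

Resulting echelon form:
REF = 
  [  -2,    3,    1]
  [   0, -7/2,  1/2]
  [   0,    0,   -1]

Rank = 3 (number of non-zero pivot rows).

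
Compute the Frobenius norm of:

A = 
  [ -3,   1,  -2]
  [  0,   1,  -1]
||A||_F = 4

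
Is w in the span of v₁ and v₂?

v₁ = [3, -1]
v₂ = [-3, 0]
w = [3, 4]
Yes

Form the augmented matrix and row-reduce:
[v₁|v₂|w] = 
  [  3,  -3,   3]
  [ -1,   0,   4]
R2 → R2 + (1/3)·R1
REF = 
  [  3,  -3,   3]
  [  0,  -1,   5]

No row of the form [0 0 | nonzero], so the system is consistent. Back-substitution gives c₁ = -4, c₂ = -5: w = (-4)·v₁ + (-5)·v₂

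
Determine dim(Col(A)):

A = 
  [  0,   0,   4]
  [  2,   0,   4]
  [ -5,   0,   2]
dim(Col(A)) = 2

Row reduce:
Swap R1 ↔ R2
R3 → R3 + (5/2)·R1
R3 → R3 - (3)·R2
REF = 
  [  2,   0,   4]
  [  0,   0,   4]
  [  0,   0,   0]
Pivot columns: 1, 3 → 2 pivots.
dim(Col(A)) = number of pivot columns = 2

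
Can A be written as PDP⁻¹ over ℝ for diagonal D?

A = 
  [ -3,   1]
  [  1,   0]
Yes

tr(A) = -3, det(A) = -1
Characteristic polynomial: λ² - tr(A)λ + det(A) = λ² + 3λ - 1
λ² + 3λ - 1 = 0  ⇒  λ = (-3 ± √((3)² - 4·(-1)))/2 = (-3 ± √(13))/2
  = (-3 + √13)/2,  (-3 - √13)/2
Eigenvalues: (-3 + √13)/2, (-3 - √13)/2  (≈ 0.3028, -3.303)
The two irrational eigenvalues are distinct (simple), so each has alg. mult. = geom. mult. = 1.
Sum of geometric multiplicities equals n, so A has n independent eigenvectors.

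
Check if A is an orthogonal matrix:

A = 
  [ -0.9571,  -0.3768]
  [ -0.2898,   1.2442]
No

AᵀA = 
  [  1,   0.0001]
  [  0.0001,   1.6900]
≠ I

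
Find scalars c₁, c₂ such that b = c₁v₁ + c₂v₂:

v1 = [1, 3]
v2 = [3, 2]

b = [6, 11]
c1 = 3, c2 = 1

b = 3·v1 + 1·v2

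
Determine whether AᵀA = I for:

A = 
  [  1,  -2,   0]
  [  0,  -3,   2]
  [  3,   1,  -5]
No

AᵀA = 
  [ 10,   1, -15]
  [  1,  14, -11]
  [-15, -11,  29]
≠ I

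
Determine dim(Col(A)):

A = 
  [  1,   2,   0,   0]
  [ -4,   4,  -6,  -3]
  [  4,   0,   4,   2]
Row reduce:
R2 → R2 + (4)·R1
R3 → R3 - (4)·R1
R3 → R3 + (2/3)·R2
REF = 
  [  1,   2,   0,   0]
  [  0,  12,  -6,  -3]
  [  0,   0,   0,   0]
Pivot columns: 1, 2 → 2 pivots.
dim(Col(A)) = number of pivot columns = 2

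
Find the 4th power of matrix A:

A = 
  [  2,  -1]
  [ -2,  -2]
A^4 = 
  [ 36,   0]
  [  0,  36]

A² = A·A:
A²[1,1] = (2)(2) + (-1)(-2) = 6
A²[1,2] = (2)(-1) + (-1)(-2) = 0
A²[2,1] = (-2)(2) + (-2)(-2) = 0
A²[2,2] = (-2)(-1) + (-2)(-2) = 6
A² = 
  [  6,   0]
  [  0,   6]

A^3 = A^2·A:
A^3[1,1] = (6)(2) + (0)(-2) = 12
A^3[1,2] = (6)(-1) + (0)(-2) = -6
A^3[2,1] = (0)(2) + (6)(-2) = -12
A^3[2,2] = (0)(-1) + (6)(-2) = -12
A^3 = 
  [ 12,  -6]
  [-12, -12]

A^4 = A^3·A:
A^4[1,1] = (12)(2) + (-6)(-2) = 36
A^4[1,2] = (12)(-1) + (-6)(-2) = 0
A^4[2,1] = (-12)(2) + (-12)(-2) = 0
A^4[2,2] = (-12)(-1) + (-12)(-2) = 36
A^4 = 
  [ 36,   0]
  [  0,  36]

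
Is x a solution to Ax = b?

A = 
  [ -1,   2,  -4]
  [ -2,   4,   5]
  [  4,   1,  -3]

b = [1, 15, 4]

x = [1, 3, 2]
No

Ax = [-3, 20, 1] ≠ b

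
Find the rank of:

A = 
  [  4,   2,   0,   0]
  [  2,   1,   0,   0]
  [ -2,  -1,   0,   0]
Row reduce:
R2 → R2 - (1/2)·R1
R3 → R3 + (1/2)·R1
REF = 
  [  4,   2,   0,   0]
  [  0,   0,   0,   0]
  [  0,   0,   0,   0]
Pivot columns: 1 → 1 pivot.

rank(A) = 1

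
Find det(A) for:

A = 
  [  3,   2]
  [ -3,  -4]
For a 2×2 matrix, det = ad - bc = (3)(-4) - (2)(-3) = -6

det(A) = -6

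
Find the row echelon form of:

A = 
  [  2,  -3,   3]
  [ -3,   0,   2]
Row operations:
R2 → R2 + (3/2)·R1

Resulting echelon form:
REF = 
  [   2,   -3,    3]
  [   0, -9/2, 13/2]

Rank = 2 (number of non-zero pivot rows).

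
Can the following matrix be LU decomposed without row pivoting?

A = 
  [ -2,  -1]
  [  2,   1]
Yes.
A[1,1] = -2 ≠ 0, so Gaussian elimination proceeds without a row swap: multiplier ℓ₂₁ = (2)/(-2) = -1, and U[2,2] = 1 - (-1)(-1) = 0.
L = 
  [  1,   0]
  [ -1,   1]
U = 
  [ -2,  -1]
  [  0,   0]
Check row 2 of LU: [(-1)(-2), (-1)(-1) + 0] = [2, 1] = row 2 of A ✓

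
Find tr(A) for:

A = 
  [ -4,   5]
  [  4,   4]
0

tr(A) = -4 + 4 = 0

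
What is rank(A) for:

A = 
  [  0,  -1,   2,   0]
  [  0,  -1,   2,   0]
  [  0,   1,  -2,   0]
rank(A) = 1

Row reduce:
R2 → R2 - (1)·R1
R3 → R3 + (1)·R1
REF = 
  [  0,  -1,   2,   0]
  [  0,   0,   0,   0]
  [  0,   0,   0,   0]
Pivot columns: 2 → 1 pivot.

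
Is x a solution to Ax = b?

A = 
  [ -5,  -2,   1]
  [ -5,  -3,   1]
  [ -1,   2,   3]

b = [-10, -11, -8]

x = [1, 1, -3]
Yes

Ax = [-10, -11, -8] = b ✓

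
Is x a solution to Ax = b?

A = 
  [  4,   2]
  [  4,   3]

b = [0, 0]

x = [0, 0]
Yes

Ax = [0, 0] = b ✓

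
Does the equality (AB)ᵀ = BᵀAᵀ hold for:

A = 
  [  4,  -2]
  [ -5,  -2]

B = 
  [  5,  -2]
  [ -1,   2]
Yes

(AB)ᵀ = 
  [ 22, -23]
  [-12,   6]

BᵀAᵀ = 
  [ 22, -23]
  [-12,   6]

Both sides are equal — this is the standard identity (AB)ᵀ = BᵀAᵀ, which holds for all A, B.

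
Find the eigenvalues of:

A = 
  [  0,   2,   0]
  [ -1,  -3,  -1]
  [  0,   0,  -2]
λ = -1, -2, -2

Characteristic polynomial: det(λI - A) = λ³ + 5λ² + 8λ + 4
Testing integer divisors of the constant term: p(-1) = 0, so (λ + 1) is a factor:
p(λ) = (λ + 1)(λ² + 4λ + 4)
λ² + 4λ + 4 = (λ + 2)²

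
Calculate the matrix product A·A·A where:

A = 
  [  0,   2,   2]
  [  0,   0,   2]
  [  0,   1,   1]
A² = A·A:
A²[1,1] = (0)(0) + (2)(0) + (2)(0) = 0
A²[1,2] = (0)(2) + (2)(0) + (2)(1) = 2
A²[1,3] = (0)(2) + (2)(2) + (2)(1) = 6
A²[2,1] = (0)(0) + (0)(0) + (2)(0) = 0
A²[2,2] = (0)(2) + (0)(0) + (2)(1) = 2
A²[2,3] = (0)(2) + (0)(2) + (2)(1) = 2
A²[3,1] = (0)(0) + (1)(0) + (1)(0) = 0
A²[3,2] = (0)(2) + (1)(0) + (1)(1) = 1
A²[3,3] = (0)(2) + (1)(2) + (1)(1) = 3
A² = 
  [  0,   2,   6]
  [  0,   2,   2]
  [  0,   1,   3]

A^3 = A^2·A:
A^3[1,1] = (0)(0) + (2)(0) + (6)(0) = 0
A^3[1,2] = (0)(2) + (2)(0) + (6)(1) = 6
A^3[1,3] = (0)(2) + (2)(2) + (6)(1) = 10
A^3[2,1] = (0)(0) + (2)(0) + (2)(0) = 0
A^3[2,2] = (0)(2) + (2)(0) + (2)(1) = 2
A^3[2,3] = (0)(2) + (2)(2) + (2)(1) = 6
A^3[3,1] = (0)(0) + (1)(0) + (3)(0) = 0
A^3[3,2] = (0)(2) + (1)(0) + (3)(1) = 3
A^3[3,3] = (0)(2) + (1)(2) + (3)(1) = 5
A^3 = 
  [  0,   6,  10]
  [  0,   2,   6]
  [  0,   3,   5]

Therefore
A^3 = 
  [  0,   6,  10]
  [  0,   2,   6]
  [  0,   3,   5]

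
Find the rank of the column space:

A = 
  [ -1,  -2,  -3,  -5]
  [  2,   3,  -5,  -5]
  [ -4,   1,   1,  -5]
Row reduce:
R2 → R2 + (2)·R1
R3 → R3 - (4)·R1
R3 → R3 + (9)·R2
REF = 
  [  -1,   -2,   -3,   -5]
  [   0,   -1,  -11,  -15]
  [   0,    0,  -86, -120]
Pivot columns: 1, 2, 3 → 3 pivots.
dim(Col(A)) = number of pivot columns = 3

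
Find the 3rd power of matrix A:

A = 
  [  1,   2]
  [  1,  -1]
A^3 = 
  [  3,   6]
  [  3,  -3]

A² = A·A:
A²[1,1] = (1)(1) + (2)(1) = 3
A²[1,2] = (1)(2) + (2)(-1) = 0
A²[2,1] = (1)(1) + (-1)(1) = 0
A²[2,2] = (1)(2) + (-1)(-1) = 3
A² = 
  [  3,   0]
  [  0,   3]

A^3 = A^2·A:
A^3[1,1] = (3)(1) + (0)(1) = 3
A^3[1,2] = (3)(2) + (0)(-1) = 6
A^3[2,1] = (0)(1) + (3)(1) = 3
A^3[2,2] = (0)(2) + (3)(-1) = -3
A^3 = 
  [  3,   6]
  [  3,  -3]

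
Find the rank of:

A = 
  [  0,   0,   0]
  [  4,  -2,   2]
rank(A) = 1

Row reduce:
Swap R1 ↔ R2
REF = 
  [  4,  -2,   2]
  [  0,   0,   0]
Pivot columns: 1 → 1 pivot.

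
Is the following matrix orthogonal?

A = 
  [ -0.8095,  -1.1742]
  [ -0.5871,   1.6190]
No

AᵀA = 
  [  1,   0]
  [  0,   3.9999]
≠ I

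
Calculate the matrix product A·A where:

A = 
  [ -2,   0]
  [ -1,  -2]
A² = A·A:
A²[1,1] = (-2)(-2) + (0)(-1) = 4
A²[1,2] = (-2)(0) + (0)(-2) = 0
A²[2,1] = (-1)(-2) + (-2)(-1) = 4
A²[2,2] = (-1)(0) + (-2)(-2) = 4
A² = 
  [  4,   0]
  [  4,   4]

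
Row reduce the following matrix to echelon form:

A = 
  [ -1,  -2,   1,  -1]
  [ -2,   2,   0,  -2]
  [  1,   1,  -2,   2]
Row operations:
R2 → R2 - (2)·R1
R3 → R3 + (1)·R1
R3 → R3 + (1/6)·R2

Resulting echelon form:
REF = 
  [  -1,   -2,    1,   -1]
  [   0,    6,   -2,    0]
  [   0,    0, -4/3,    1]

Rank = 3 (number of non-zero pivot rows).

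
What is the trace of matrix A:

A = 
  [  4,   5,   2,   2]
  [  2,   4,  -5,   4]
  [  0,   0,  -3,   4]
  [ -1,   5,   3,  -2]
3

tr(A) = 4 + 4 + -3 + -2 = 3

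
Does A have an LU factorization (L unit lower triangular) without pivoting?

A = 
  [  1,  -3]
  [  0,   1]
Yes.
A[1,1] = 1 ≠ 0, so Gaussian elimination proceeds without a row swap: multiplier ℓ₂₁ = (0)/(1) = 0, and U[2,2] = 1 - (0)(-3) = 1.
L = 
  [  1,   0]
  [  0,   1]
U = 
  [  1,  -3]
  [  0,   1]
Check row 2 of LU: [(0)(1), (0)(-3) + 1] = [0, 1] = row 2 of A ✓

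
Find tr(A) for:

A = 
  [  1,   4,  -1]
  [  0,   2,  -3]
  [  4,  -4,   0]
3

tr(A) = 1 + 2 + 0 = 3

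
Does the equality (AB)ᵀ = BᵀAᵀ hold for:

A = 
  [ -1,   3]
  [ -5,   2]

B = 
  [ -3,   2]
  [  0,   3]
Yes

(AB)ᵀ = 
  [  3,  15]
  [  7,  -4]

BᵀAᵀ = 
  [  3,  15]
  [  7,  -4]

Both sides are equal — this is the standard identity (AB)ᵀ = BᵀAᵀ, which holds for all A, B.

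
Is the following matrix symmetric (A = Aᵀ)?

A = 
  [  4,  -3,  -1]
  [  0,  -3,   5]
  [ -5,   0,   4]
No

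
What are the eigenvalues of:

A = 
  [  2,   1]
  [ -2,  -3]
tr(A) = -1, det(A) = -4
Characteristic polynomial: λ² - tr(A)λ + det(A) = λ² + λ - 4
λ² + λ - 4 = 0  ⇒  λ = (-1 ± √((1)² - 4·(-4)))/2 = (-1 ± √(17))/2
  = (-1 + √17)/2,  (-1 - √17)/2

λ = (-1 + √17)/2, (-1 - √17)/2  (≈ 1.562, -2.562)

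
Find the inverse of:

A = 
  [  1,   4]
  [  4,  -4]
det(A) = (1)(-4) - (4)(4) = -20
For a 2×2 matrix, A⁻¹ = (1/det(A)) · [[d, -b], [-c, a]]
    = (-1/20) · [[-4, -4], [-4, 1]]

A⁻¹ = 
  [  1/5,   1/5]
  [  1/5, -1/20]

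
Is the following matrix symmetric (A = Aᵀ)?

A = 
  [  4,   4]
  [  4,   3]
Yes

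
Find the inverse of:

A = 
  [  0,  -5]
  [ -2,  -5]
det(A) = (0)(-5) - (-5)(-2) = -10
For a 2×2 matrix, A⁻¹ = (1/det(A)) · [[d, -b], [-c, a]]
    = (-1/10) · [[-5, 5], [2, 0]]

A⁻¹ = 
  [ 1/2, -1/2]
  [-1/5,    0]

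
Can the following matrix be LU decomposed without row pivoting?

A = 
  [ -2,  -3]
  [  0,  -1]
Yes.
A[1,1] = -2 ≠ 0, so Gaussian elimination proceeds without a row swap: multiplier ℓ₂₁ = (0)/(-2) = 0, and U[2,2] = -1 - (0)(-3) = -1.
L = 
  [  1,   0]
  [  0,   1]
U = 
  [ -2,  -3]
  [  0,  -1]
Check row 2 of LU: [(0)(-2), (0)(-3) + (-1)] = [0, -1] = row 2 of A ✓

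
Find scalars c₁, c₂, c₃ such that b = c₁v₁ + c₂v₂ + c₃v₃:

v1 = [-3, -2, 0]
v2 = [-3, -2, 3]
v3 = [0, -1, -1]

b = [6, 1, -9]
c1 = 0, c2 = -2, c3 = 3

b = 0·v1 + -2·v2 + 3·v3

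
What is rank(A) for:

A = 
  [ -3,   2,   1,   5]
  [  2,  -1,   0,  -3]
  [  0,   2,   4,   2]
rank(A) = 2

Row reduce:
R2 → R2 + (2/3)·R1
R3 → R3 - (6)·R2
REF = 
  [ -3,   2,   1,   5]
  [  0, 1/3, 2/3, 1/3]
  [  0,   0,   0,   0]
Pivot columns: 1, 2 → 2 pivots.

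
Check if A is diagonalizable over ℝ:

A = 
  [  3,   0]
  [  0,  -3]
Yes

tr(A) = 0, det(A) = -9
Characteristic polynomial: λ² - tr(A)λ + det(A) = λ² - 9
λ² - 9 = (λ + 3)(λ - 3)
Eigenvalues: 3, -3
λ=-3: alg. mult. = 1, geom. mult. = 2 - rank(A - (-3)I) = 2 - 1 = 1
λ=3: alg. mult. = 1, geom. mult. = 2 - rank(A - (3)I) = 2 - 1 = 1
Sum of geometric multiplicities equals n, so A has n independent eigenvectors.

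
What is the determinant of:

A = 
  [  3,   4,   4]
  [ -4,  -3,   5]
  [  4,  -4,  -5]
217

Cofactor expansion along row 1:
det(A) = (3)·((-3)(-5) - (5)(-4)) - (4)·((-4)(-5) - (5)(4)) + (4)·((-4)(-4) - (-3)(4))
  = (3)(35) - (4)(0) + (4)(28)
  = 217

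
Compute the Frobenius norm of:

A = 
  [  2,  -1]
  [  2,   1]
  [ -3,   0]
||A||_F = 4.359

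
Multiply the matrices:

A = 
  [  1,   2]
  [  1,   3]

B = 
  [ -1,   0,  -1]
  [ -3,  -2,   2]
AB = 
  [ -7,  -4,   3]
  [-10,  -6,   5]

A is 2×2 and B is 2×3, so AB is 2×3. Each entry is (row of A)·(column of B):
AB[1,1] = (1)(-1) + (2)(-3) = -7
AB[1,2] = (1)(0) + (2)(-2) = -4
AB[1,3] = (1)(-1) + (2)(2) = 3
AB[2,1] = (1)(-1) + (3)(-3) = -10
AB[2,2] = (1)(0) + (3)(-2) = -6
AB[2,3] = (1)(-1) + (3)(2) = 5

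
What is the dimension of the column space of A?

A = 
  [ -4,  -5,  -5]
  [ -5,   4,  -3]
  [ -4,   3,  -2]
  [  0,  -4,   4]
dim(Col(A)) = 3

Row reduce:
R2 → R2 - (5/4)·R1
R3 → R3 - (1)·R1
R3 → R3 - (32/41)·R2
R4 → R4 + (16/41)·R2
R4 → R4 - (216/19)·R3
REF = 
  [   -4,    -5,    -5]
  [    0,  41/4,  13/4]
  [    0,     0, 19/41]
  [    0,     0,     0]
Pivot columns: 1, 2, 3 → 3 pivots.
dim(Col(A)) = number of pivot columns = 3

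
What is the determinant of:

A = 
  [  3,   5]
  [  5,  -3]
For a 2×2 matrix, det = ad - bc = (3)(-3) - (5)(5) = -34

det(A) = -34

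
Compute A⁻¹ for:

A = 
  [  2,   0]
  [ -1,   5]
det(A) = (2)(5) - (0)(-1) = 10
For a 2×2 matrix, A⁻¹ = (1/det(A)) · [[d, -b], [-c, a]]
    = (1/10) · [[5, 0], [1, 2]]

A⁻¹ = 
  [ 1/2,    0]
  [1/10,  1/5]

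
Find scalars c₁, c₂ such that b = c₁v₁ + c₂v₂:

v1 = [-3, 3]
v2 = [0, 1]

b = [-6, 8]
c1 = 2, c2 = 2

b = 2·v1 + 2·v2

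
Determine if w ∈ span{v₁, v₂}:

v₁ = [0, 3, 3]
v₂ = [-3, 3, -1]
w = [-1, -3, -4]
No

Form the augmented matrix and row-reduce:
[v₁|v₂|w] = 
  [  0,  -3,  -1]
  [  3,   3,  -3]
  [  3,  -1,  -4]
Swap R1 ↔ R2
R3 → R3 - (1)·R1
R3 → R3 - (4/3)·R2
REF = 
  [  3,   3,  -3]
  [  0,  -3,  -1]
  [  0,   0, 1/3]

Row 3 reads [0 0 | 1/3], i.e. 0 = 1/3, so the system is inconsistent and w ∉ span{v₁, v₂}.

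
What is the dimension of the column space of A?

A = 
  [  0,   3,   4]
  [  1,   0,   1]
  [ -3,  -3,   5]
dim(Col(A)) = 3

Row reduce:
Swap R1 ↔ R2
R3 → R3 + (3)·R1
R3 → R3 + (1)·R2
REF = 
  [  1,   0,   1]
  [  0,   3,   4]
  [  0,   0,  12]
Pivot columns: 1, 2, 3 → 3 pivots.
dim(Col(A)) = number of pivot columns = 3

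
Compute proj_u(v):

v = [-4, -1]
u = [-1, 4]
v·u = (-4)(-1) + (-1)(4) = 0
u·u = (-1)² + (4)² = 17
proj_u(v) = (v·u / u·u) × u = (0/17) × u = (0) × u

proj_u(v) = [0, 0]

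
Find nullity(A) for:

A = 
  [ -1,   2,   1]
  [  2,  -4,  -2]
nullity(A) = 2

Row reduce:
R2 → R2 + (2)·R1
REF = 
  [ -1,   2,   1]
  [  0,   0,   0]
Pivot columns: 1 → 1 pivot.
rank(A) = 1, so nullity(A) = 3 - 1 = 2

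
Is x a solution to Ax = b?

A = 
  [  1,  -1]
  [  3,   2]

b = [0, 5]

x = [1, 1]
Yes

Ax = [0, 5] = b ✓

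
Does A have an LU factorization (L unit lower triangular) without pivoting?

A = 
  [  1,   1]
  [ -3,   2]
Yes.
A[1,1] = 1 ≠ 0, so Gaussian elimination proceeds without a row swap: multiplier ℓ₂₁ = (-3)/(1) = -3, and U[2,2] = 2 - (-3)(1) = 5.
L = 
  [  1,   0]
  [ -3,   1]
U = 
  [  1,   1]
  [  0,   5]
Check row 2 of LU: [(-3)(1), (-3)(1) + 5] = [-3, 2] = row 2 of A ✓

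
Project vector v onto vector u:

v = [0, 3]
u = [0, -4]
proj_u(v) = [0, 3]

v·u = (0)(0) + (3)(-4) = -12
u·u = (0)² + (-4)² = 16
proj_u(v) = (v·u / u·u) × u = (-12/16) × u = (-3/4) × u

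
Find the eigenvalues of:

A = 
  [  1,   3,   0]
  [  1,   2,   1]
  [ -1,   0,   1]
Characteristic polynomial: det(λI - A) = λ³ - 4λ² + 2λ + 4
Testing integer divisors of the constant term: p(2) = 0, so (λ - 2) is a factor:
p(λ) = (λ - 2)(λ² - 2λ - 2)
λ² - 2λ - 2 = 0  ⇒  λ = (2 ± √((-2)² - 4·(-2)))/2 = (2 ± √(12))/2
  = 1 + √3,  1 - √3

λ = 2, 1 + √3, 1 - √3  (≈ 2, 2.732, -0.7321)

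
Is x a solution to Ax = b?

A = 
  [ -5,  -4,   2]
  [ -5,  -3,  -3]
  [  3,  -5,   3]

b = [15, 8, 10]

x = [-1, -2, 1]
Yes

Ax = [15, 8, 10] = b ✓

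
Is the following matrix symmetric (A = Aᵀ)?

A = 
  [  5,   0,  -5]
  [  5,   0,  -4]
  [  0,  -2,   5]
No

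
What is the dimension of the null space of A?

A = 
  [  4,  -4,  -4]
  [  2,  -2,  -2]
nullity(A) = 2

Row reduce:
R2 → R2 - (1/2)·R1
REF = 
  [  4,  -4,  -4]
  [  0,   0,   0]
Pivot columns: 1 → 1 pivot.
rank(A) = 1, so nullity(A) = 3 - 1 = 2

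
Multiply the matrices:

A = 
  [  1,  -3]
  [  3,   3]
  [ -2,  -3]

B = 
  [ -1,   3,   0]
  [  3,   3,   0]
AB = 
  [-10,  -6,   0]
  [  6,  18,   0]
  [ -7, -15,   0]

A is 3×2 and B is 2×3, so AB is 3×3. Each entry is (row of A)·(column of B):
AB[1,1] = (1)(-1) + (-3)(3) = -10
AB[1,2] = (1)(3) + (-3)(3) = -6
AB[1,3] = (1)(0) + (-3)(0) = 0
AB[2,1] = (3)(-1) + (3)(3) = 6
AB[2,2] = (3)(3) + (3)(3) = 18
AB[2,3] = (3)(0) + (3)(0) = 0
AB[3,1] = (-2)(-1) + (-3)(3) = -7
AB[3,2] = (-2)(3) + (-3)(3) = -15
AB[3,3] = (-2)(0) + (-3)(0) = 0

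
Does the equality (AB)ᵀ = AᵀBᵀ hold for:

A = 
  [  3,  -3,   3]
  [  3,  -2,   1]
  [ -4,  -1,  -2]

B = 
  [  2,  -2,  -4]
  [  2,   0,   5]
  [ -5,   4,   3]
No

(AB)ᵀ = 
  [-15,  -3,   0]
  [  6,  -2,   0]
  [-18, -19,   5]

AᵀBᵀ = 
  [ 16, -14, -15]
  [  2, -11,   4]
  [ 12,  -4, -17]

The two matrices differ, so (AB)ᵀ ≠ AᵀBᵀ in general. The correct identity is (AB)ᵀ = BᵀAᵀ.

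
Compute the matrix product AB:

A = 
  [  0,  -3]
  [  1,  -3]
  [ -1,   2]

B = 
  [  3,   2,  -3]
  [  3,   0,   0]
AB = 
  [ -9,   0,   0]
  [ -6,   2,  -3]
  [  3,  -2,   3]

A is 3×2 and B is 2×3, so AB is 3×3. Each entry is (row of A)·(column of B):
AB[1,1] = (0)(3) + (-3)(3) = -9
AB[1,2] = (0)(2) + (-3)(0) = 0
AB[1,3] = (0)(-3) + (-3)(0) = 0
AB[2,1] = (1)(3) + (-3)(3) = -6
AB[2,2] = (1)(2) + (-3)(0) = 2
AB[2,3] = (1)(-3) + (-3)(0) = -3
AB[3,1] = (-1)(3) + (2)(3) = 3
AB[3,2] = (-1)(2) + (2)(0) = -2
AB[3,3] = (-1)(-3) + (2)(0) = 3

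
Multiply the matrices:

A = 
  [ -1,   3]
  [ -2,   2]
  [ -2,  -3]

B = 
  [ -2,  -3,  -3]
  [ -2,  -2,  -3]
AB = 
  [ -4,  -3,  -6]
  [  0,   2,   0]
  [ 10,  12,  15]

A is 3×2 and B is 2×3, so AB is 3×3. Each entry is (row of A)·(column of B):
AB[1,1] = (-1)(-2) + (3)(-2) = -4
AB[1,2] = (-1)(-3) + (3)(-2) = -3
AB[1,3] = (-1)(-3) + (3)(-3) = -6
AB[2,1] = (-2)(-2) + (2)(-2) = 0
AB[2,2] = (-2)(-3) + (2)(-2) = 2
AB[2,3] = (-2)(-3) + (2)(-3) = 0
AB[3,1] = (-2)(-2) + (-3)(-2) = 10
AB[3,2] = (-2)(-3) + (-3)(-2) = 12
AB[3,3] = (-2)(-3) + (-3)(-3) = 15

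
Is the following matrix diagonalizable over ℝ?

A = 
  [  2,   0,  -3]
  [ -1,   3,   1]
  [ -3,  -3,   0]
No

Characteristic polynomial: det(λI - A) = λ³ - 5λ² + 30
By the rational root theorem any rational root is an integer dividing 30; none of those is a root, so p(λ) has no rational roots and hence (being an irreducible cubic) no repeated roots.
Discriminant of the cubic: Δ = -9300
Δ < 0 ⇒ one real eigenvalue and a complex-conjugate pair: λ ≈ 3.531 + 1.445i, 3.531 - 1.445i, -2.061
Has complex eigenvalues (not diagonalizable over ℝ).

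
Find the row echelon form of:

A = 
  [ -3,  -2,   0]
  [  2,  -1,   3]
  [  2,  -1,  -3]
Row operations:
R2 → R2 + (2/3)·R1
R3 → R3 + (2/3)·R1
R3 → R3 - (1)·R2

Resulting echelon form:
REF = 
  [  -3,   -2,    0]
  [   0, -7/3,    3]
  [   0,    0,   -6]

Rank = 3 (number of non-zero pivot rows).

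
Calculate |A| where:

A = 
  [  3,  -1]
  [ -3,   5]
12

For a 2×2 matrix, det = ad - bc = (3)(5) - (-1)(-3) = 12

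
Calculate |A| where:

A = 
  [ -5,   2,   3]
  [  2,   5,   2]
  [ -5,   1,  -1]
Cofactor expansion along row 1:
det(A) = (-5)·((5)(-1) - (2)(1)) - (2)·((2)(-1) - (2)(-5)) + (3)·((2)(1) - (5)(-5))
  = (-5)(-7) - (2)(8) + (3)(27)
  = 100

det(A) = 100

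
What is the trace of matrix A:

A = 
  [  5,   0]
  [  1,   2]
7

tr(A) = 5 + 2 = 7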